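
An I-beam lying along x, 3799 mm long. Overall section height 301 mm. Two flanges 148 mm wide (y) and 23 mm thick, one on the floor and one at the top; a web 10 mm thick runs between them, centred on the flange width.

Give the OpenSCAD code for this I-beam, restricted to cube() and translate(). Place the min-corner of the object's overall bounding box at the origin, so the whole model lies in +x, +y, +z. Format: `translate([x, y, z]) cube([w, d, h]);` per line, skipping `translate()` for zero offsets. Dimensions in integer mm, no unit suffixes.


cube([3799, 148, 23]);
translate([0, 69, 23]) cube([3799, 10, 255]);
translate([0, 0, 278]) cube([3799, 148, 23]);


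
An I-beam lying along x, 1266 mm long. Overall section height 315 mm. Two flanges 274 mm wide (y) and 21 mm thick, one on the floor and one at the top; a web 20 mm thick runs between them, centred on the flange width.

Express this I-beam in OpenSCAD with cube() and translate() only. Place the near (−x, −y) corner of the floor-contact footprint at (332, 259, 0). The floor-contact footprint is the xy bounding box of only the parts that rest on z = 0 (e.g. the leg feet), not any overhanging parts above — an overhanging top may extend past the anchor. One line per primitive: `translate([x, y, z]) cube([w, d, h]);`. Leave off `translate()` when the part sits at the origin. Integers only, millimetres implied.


translate([332, 259, 0]) cube([1266, 274, 21]);
translate([332, 386, 21]) cube([1266, 20, 273]);
translate([332, 259, 294]) cube([1266, 274, 21]);


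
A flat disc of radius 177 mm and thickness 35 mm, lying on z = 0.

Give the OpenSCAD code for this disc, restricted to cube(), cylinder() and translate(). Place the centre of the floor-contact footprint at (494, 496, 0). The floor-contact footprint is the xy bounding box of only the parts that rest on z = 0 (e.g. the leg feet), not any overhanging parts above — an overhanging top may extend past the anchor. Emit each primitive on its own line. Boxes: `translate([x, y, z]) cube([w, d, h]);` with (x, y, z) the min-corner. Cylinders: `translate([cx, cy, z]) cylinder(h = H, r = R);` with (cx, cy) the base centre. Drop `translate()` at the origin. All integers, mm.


translate([494, 496, 0]) cylinder(h = 35, r = 177);


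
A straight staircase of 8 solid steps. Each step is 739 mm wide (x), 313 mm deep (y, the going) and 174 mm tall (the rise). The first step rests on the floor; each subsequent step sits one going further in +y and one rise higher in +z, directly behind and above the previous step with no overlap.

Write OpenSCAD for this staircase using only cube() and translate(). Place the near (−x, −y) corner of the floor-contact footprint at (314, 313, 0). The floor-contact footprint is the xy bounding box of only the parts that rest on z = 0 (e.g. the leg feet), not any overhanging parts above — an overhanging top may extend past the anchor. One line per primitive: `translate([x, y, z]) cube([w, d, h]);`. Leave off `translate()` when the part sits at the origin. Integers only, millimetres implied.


translate([314, 313, 0]) cube([739, 313, 174]);
translate([314, 626, 174]) cube([739, 313, 174]);
translate([314, 939, 348]) cube([739, 313, 174]);
translate([314, 1252, 522]) cube([739, 313, 174]);
translate([314, 1565, 696]) cube([739, 313, 174]);
translate([314, 1878, 870]) cube([739, 313, 174]);
translate([314, 2191, 1044]) cube([739, 313, 174]);
translate([314, 2504, 1218]) cube([739, 313, 174]);


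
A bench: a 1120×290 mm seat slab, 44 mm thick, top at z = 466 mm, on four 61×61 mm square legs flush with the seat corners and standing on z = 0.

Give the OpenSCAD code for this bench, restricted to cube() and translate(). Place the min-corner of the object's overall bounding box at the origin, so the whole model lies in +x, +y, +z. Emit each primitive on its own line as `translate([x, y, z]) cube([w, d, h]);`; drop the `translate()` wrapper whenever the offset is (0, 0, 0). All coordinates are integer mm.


translate([0, 0, 422]) cube([1120, 290, 44]);
cube([61, 61, 422]);
translate([0, 229, 0]) cube([61, 61, 422]);
translate([1059, 0, 0]) cube([61, 61, 422]);
translate([1059, 229, 0]) cube([61, 61, 422]);


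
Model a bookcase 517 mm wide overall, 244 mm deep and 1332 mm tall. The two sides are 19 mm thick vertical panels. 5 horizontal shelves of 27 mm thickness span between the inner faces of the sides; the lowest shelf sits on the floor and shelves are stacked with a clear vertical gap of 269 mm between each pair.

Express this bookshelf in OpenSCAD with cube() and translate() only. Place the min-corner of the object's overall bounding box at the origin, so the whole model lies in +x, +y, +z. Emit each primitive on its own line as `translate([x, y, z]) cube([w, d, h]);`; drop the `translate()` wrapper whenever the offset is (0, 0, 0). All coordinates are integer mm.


cube([19, 244, 1332]);
translate([498, 0, 0]) cube([19, 244, 1332]);
translate([19, 0, 0]) cube([479, 244, 27]);
translate([19, 0, 296]) cube([479, 244, 27]);
translate([19, 0, 592]) cube([479, 244, 27]);
translate([19, 0, 888]) cube([479, 244, 27]);
translate([19, 0, 1184]) cube([479, 244, 27]);


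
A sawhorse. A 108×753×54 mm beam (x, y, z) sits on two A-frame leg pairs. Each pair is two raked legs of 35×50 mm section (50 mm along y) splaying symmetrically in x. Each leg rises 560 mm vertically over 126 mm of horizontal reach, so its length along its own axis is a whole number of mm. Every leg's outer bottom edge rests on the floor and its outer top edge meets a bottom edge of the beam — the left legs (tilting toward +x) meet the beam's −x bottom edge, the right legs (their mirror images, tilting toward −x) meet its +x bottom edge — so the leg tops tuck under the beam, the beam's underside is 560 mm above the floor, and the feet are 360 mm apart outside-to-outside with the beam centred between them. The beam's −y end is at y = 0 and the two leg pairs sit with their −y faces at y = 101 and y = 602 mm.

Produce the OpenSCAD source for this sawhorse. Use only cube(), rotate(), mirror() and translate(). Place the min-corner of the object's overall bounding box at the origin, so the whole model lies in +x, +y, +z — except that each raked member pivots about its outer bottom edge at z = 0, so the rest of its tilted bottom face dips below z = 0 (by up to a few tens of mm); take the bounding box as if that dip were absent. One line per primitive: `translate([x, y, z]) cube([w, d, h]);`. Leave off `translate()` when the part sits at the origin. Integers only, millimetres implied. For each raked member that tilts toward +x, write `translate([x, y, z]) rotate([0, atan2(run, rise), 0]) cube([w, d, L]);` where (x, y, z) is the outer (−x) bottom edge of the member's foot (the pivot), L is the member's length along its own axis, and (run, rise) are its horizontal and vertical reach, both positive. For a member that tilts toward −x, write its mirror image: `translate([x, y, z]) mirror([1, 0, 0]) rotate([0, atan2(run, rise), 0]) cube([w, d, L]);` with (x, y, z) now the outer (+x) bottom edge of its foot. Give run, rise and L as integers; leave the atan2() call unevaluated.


translate([126, 0, 560]) cube([108, 753, 54]);
translate([0, 101, 0]) rotate([0, atan2(126, 560), 0]) cube([35, 50, 574]);
translate([360, 101, 0]) mirror([1, 0, 0]) rotate([0, atan2(126, 560), 0]) cube([35, 50, 574]);
translate([0, 602, 0]) rotate([0, atan2(126, 560), 0]) cube([35, 50, 574]);
translate([360, 602, 0]) mirror([1, 0, 0]) rotate([0, atan2(126, 560), 0]) cube([35, 50, 574]);


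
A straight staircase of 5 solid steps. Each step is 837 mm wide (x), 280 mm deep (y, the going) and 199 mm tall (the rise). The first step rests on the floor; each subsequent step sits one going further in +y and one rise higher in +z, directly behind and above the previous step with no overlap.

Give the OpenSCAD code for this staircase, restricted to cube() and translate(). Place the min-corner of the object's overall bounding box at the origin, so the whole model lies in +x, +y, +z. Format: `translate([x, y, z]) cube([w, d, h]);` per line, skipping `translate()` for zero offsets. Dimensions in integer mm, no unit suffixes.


cube([837, 280, 199]);
translate([0, 280, 199]) cube([837, 280, 199]);
translate([0, 560, 398]) cube([837, 280, 199]);
translate([0, 840, 597]) cube([837, 280, 199]);
translate([0, 1120, 796]) cube([837, 280, 199]);


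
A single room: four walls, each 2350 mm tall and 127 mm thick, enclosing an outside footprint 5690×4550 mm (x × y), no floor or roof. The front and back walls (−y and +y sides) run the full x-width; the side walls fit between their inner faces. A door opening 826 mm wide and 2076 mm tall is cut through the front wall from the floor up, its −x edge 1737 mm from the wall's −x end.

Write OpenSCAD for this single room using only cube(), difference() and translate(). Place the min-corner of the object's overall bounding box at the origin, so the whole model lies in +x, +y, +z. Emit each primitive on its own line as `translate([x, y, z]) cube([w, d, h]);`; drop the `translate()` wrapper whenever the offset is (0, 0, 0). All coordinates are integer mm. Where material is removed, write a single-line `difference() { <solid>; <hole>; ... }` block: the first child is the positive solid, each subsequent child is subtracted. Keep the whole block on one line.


difference() { cube([5690, 127, 2350]); translate([1737, 0, 0]) cube([826, 127, 2076]); }
translate([0, 4423, 0]) cube([5690, 127, 2350]);
translate([0, 127, 0]) cube([127, 4296, 2350]);
translate([5563, 127, 0]) cube([127, 4296, 2350]);


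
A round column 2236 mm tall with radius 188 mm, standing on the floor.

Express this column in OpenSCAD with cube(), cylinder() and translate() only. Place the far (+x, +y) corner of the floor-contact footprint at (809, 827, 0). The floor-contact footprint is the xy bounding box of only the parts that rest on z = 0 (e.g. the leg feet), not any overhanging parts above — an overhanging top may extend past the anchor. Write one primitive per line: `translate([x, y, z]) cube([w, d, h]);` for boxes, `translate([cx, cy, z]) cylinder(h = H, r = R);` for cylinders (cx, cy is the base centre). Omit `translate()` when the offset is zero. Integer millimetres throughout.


translate([621, 639, 0]) cylinder(h = 2236, r = 188);


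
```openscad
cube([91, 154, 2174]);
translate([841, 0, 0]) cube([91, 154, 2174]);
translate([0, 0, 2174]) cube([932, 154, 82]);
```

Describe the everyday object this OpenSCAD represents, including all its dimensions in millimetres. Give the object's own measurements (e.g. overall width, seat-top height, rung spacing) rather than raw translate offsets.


A door frame. The clear opening is 750 mm wide and 2174 mm high. Two 91 mm wide jambs, 154 mm deep, stand either side of the opening from the floor to the top of the opening. A 82 mm thick head sits across the top of both jambs, spanning the full outside width of the frame.


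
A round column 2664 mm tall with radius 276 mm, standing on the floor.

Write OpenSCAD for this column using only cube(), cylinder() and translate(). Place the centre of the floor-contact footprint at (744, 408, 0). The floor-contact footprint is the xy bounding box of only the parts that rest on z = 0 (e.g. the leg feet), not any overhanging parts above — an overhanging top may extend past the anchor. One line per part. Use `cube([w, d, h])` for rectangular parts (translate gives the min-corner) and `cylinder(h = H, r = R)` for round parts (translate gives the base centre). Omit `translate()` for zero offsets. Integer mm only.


translate([744, 408, 0]) cylinder(h = 2664, r = 276);


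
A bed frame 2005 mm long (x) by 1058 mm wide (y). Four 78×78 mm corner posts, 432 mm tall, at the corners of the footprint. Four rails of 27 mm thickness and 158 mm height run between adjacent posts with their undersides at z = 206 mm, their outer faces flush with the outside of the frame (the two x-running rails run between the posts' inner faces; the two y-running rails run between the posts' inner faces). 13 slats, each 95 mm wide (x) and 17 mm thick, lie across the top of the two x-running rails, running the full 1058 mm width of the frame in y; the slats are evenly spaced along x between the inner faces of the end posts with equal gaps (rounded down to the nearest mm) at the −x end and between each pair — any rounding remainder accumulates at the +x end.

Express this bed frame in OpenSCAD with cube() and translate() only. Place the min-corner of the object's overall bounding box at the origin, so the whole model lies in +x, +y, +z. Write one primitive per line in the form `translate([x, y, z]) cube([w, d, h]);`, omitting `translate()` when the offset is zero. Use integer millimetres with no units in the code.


// slat z = rail_z + rail_h = 206 + 158 = 364
// slat gap = ⌊(1849 − 13·95) / 14⌋ = 43
cube([78, 78, 432]);
translate([0, 980, 0]) cube([78, 78, 432]);
translate([1927, 0, 0]) cube([78, 78, 432]);
translate([1927, 980, 0]) cube([78, 78, 432]);
translate([78, 0, 206]) cube([1849, 27, 158]);
translate([78, 1031, 206]) cube([1849, 27, 158]);
translate([0, 78, 206]) cube([27, 902, 158]);
translate([1978, 78, 206]) cube([27, 902, 158]);
translate([121, 0, 364]) cube([95, 1058, 17]);
translate([259, 0, 364]) cube([95, 1058, 17]);
translate([397, 0, 364]) cube([95, 1058, 17]);
translate([535, 0, 364]) cube([95, 1058, 17]);
translate([673, 0, 364]) cube([95, 1058, 17]);
translate([811, 0, 364]) cube([95, 1058, 17]);
translate([949, 0, 364]) cube([95, 1058, 17]);
translate([1087, 0, 364]) cube([95, 1058, 17]);
translate([1225, 0, 364]) cube([95, 1058, 17]);
translate([1363, 0, 364]) cube([95, 1058, 17]);
translate([1501, 0, 364]) cube([95, 1058, 17]);
translate([1639, 0, 364]) cube([95, 1058, 17]);
translate([1777, 0, 364]) cube([95, 1058, 17]);


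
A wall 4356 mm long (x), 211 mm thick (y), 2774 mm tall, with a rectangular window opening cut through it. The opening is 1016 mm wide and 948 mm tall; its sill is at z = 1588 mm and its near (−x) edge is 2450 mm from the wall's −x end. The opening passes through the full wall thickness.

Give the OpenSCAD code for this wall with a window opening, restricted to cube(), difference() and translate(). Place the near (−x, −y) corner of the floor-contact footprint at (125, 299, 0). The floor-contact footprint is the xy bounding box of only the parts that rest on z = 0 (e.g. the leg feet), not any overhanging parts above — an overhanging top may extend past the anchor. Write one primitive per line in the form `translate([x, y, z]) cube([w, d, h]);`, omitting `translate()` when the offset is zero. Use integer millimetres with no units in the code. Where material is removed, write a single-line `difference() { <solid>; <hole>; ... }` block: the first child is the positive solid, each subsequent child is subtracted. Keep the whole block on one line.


difference() { translate([125, 299, 0]) cube([4356, 211, 2774]); translate([2575, 299, 1588]) cube([1016, 211, 948]); }


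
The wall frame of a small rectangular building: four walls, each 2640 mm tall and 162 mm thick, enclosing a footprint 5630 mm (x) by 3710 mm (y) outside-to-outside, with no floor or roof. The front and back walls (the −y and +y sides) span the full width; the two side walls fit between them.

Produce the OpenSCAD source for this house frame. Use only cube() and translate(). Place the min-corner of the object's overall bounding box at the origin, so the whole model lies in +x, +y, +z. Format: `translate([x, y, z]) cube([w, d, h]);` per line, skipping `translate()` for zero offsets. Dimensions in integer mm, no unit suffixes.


cube([5630, 162, 2640]);
translate([0, 3548, 0]) cube([5630, 162, 2640]);
translate([0, 162, 0]) cube([162, 3386, 2640]);
translate([5468, 162, 0]) cube([162, 3386, 2640]);


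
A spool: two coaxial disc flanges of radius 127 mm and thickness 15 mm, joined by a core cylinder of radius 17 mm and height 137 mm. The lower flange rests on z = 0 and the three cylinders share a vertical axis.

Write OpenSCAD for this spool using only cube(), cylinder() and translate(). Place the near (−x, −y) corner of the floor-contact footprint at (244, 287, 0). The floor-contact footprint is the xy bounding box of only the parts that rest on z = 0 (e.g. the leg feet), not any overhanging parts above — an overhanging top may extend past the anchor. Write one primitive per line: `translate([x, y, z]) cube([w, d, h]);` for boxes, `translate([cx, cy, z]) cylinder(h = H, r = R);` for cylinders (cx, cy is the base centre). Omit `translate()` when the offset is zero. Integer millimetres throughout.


translate([371, 414, 0]) cylinder(h = 15, r = 127);
translate([371, 414, 15]) cylinder(h = 137, r = 17);
translate([371, 414, 152]) cylinder(h = 15, r = 127);


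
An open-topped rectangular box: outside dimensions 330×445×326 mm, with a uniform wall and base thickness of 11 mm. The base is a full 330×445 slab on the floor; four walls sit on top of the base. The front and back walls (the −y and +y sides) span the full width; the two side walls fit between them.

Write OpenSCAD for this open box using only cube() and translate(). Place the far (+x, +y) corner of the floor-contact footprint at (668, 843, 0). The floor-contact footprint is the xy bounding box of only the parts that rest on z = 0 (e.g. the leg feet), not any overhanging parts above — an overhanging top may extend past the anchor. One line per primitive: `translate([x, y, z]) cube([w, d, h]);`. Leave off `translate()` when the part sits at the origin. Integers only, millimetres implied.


translate([338, 398, 0]) cube([330, 445, 11]);
translate([338, 398, 11]) cube([330, 11, 315]);
translate([338, 832, 11]) cube([330, 11, 315]);
translate([338, 409, 11]) cube([11, 423, 315]);
translate([657, 409, 11]) cube([11, 423, 315]);


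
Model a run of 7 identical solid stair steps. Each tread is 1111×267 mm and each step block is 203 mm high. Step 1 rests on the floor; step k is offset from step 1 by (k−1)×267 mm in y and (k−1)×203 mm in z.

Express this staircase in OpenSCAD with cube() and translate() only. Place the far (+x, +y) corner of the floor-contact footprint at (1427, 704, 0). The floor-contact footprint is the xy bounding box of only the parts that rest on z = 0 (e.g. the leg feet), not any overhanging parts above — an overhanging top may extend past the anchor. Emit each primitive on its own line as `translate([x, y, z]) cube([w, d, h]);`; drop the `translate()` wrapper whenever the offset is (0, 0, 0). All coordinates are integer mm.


translate([316, 437, 0]) cube([1111, 267, 203]);
translate([316, 704, 203]) cube([1111, 267, 203]);
translate([316, 971, 406]) cube([1111, 267, 203]);
translate([316, 1238, 609]) cube([1111, 267, 203]);
translate([316, 1505, 812]) cube([1111, 267, 203]);
translate([316, 1772, 1015]) cube([1111, 267, 203]);
translate([316, 2039, 1218]) cube([1111, 267, 203]);


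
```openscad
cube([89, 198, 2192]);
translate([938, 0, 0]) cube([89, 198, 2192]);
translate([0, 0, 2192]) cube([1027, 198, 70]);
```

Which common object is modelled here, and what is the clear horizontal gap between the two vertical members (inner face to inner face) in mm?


A door frame. The clear opening width is 849 mm.

Two 2192 mm tall posts with a header on top — a door frame. The left jamb is 89 mm wide at x = 0; the right jamb starts at x = 938. The clear opening is 938 − 89 = 849 mm.


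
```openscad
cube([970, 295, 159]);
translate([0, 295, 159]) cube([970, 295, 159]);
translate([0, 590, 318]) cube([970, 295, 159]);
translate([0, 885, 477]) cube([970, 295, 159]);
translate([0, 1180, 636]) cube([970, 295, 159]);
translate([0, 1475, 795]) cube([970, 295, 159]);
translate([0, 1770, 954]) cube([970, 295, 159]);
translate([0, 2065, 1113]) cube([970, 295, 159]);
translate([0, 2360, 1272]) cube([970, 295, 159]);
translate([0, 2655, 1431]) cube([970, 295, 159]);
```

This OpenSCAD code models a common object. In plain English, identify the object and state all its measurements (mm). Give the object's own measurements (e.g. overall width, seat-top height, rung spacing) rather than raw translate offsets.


A straight staircase of 10 solid steps. Each step is 970 mm wide (x), 295 mm deep (y, the going) and 159 mm tall (the rise). The first step rests on the floor; each subsequent step sits one going further in +y and one rise higher in +z, directly behind and above the previous step with no overlap.


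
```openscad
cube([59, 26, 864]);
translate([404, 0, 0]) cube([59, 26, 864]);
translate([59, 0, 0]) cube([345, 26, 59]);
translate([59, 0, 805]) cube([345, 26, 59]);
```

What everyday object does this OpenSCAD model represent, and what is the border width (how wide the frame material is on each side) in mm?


A picture frame. The border width is 59 mm.

Four thin pieces enclosing a rectangular opening — a picture frame. The two full-height stiles are 864 mm tall; the top rail sits at z = 805 and is 59 mm tall, so the border above the opening is 864 − 805 = 59 mm, matching the stile x-width.


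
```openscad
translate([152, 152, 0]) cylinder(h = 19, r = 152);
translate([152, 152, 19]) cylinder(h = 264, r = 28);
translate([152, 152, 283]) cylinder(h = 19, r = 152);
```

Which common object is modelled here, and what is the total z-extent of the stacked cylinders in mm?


A spool. The overall height is 302 mm.

Three coaxial cylinders, large–small–large — a spool. Two 19 mm flanges and a 264 mm core give 19 + 264 + 19 = 302 mm.


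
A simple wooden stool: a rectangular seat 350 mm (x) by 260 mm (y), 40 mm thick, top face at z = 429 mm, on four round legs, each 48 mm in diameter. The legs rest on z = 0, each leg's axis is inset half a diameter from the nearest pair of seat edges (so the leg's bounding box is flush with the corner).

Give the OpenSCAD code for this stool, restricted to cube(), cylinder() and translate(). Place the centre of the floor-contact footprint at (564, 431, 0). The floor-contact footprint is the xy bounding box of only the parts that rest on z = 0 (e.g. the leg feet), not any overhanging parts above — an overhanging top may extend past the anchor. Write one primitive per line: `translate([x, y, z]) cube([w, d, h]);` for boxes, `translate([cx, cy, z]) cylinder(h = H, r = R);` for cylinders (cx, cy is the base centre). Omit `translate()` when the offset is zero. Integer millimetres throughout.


translate([389, 301, 389]) cube([350, 260, 40]);
translate([413, 325, 0]) cylinder(h = 389, r = 24);
translate([715, 325, 0]) cylinder(h = 389, r = 24);
translate([413, 537, 0]) cylinder(h = 389, r = 24);
translate([715, 537, 0]) cylinder(h = 389, r = 24);


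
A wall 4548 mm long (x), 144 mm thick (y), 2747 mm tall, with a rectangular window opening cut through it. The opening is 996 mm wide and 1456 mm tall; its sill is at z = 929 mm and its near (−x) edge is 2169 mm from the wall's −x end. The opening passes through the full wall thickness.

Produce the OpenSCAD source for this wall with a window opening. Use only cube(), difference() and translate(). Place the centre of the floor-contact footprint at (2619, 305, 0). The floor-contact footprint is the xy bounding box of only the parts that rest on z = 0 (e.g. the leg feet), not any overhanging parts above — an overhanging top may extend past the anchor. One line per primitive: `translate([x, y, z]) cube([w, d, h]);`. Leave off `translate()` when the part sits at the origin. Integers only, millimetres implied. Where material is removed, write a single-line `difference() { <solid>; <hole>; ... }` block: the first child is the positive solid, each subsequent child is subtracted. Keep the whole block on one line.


difference() { translate([345, 233, 0]) cube([4548, 144, 2747]); translate([2514, 233, 929]) cube([996, 144, 1456]); }


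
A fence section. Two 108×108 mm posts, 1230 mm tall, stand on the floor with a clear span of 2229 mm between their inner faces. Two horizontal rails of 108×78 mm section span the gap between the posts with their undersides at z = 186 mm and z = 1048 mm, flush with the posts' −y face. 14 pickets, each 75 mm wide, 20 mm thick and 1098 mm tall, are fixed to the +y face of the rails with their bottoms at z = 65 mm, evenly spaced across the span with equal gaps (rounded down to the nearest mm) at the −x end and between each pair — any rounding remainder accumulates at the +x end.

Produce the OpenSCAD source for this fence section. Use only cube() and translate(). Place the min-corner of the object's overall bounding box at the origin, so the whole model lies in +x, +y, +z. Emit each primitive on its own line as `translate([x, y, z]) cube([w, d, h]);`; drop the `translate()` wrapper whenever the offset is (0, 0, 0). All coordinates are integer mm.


cube([108, 108, 1230]);
translate([2337, 0, 0]) cube([108, 108, 1230]);
translate([108, 0, 186]) cube([2229, 108, 78]);
translate([108, 0, 1048]) cube([2229, 108, 78]);
translate([186, 108, 65]) cube([75, 20, 1098]);
translate([339, 108, 65]) cube([75, 20, 1098]);
translate([492, 108, 65]) cube([75, 20, 1098]);
translate([645, 108, 65]) cube([75, 20, 1098]);
translate([798, 108, 65]) cube([75, 20, 1098]);
translate([951, 108, 65]) cube([75, 20, 1098]);
translate([1104, 108, 65]) cube([75, 20, 1098]);
translate([1257, 108, 65]) cube([75, 20, 1098]);
translate([1410, 108, 65]) cube([75, 20, 1098]);
translate([1563, 108, 65]) cube([75, 20, 1098]);
translate([1716, 108, 65]) cube([75, 20, 1098]);
translate([1869, 108, 65]) cube([75, 20, 1098]);
translate([2022, 108, 65]) cube([75, 20, 1098]);
translate([2175, 108, 65]) cube([75, 20, 1098]);


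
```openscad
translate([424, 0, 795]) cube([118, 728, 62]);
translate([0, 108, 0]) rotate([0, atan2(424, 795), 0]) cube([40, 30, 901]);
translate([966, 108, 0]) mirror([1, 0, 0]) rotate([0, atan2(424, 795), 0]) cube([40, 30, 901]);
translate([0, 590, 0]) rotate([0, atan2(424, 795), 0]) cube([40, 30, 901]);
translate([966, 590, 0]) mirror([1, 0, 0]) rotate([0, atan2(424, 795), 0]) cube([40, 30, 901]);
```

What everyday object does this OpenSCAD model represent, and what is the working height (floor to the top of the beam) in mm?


A sawhorse. The overall height is 857 mm.

A beam across two mirrored pairs of raked legs — a sawhorse. The beam's underside is at z = 795 (matching the legs' vertical rise in atan2(424, 795)) and the beam is 62 mm tall, so its top is at 795 + 62 = 857 mm. The raked legs top out at the beam's underside, so that is the highest point.


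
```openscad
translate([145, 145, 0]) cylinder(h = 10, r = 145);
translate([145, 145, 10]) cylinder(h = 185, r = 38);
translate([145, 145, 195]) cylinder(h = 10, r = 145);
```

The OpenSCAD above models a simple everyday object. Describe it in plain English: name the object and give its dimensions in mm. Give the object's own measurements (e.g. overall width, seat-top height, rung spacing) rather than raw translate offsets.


A spool: two coaxial disc flanges of radius 145 mm and thickness 10 mm, joined by a core cylinder of radius 38 mm and height 185 mm. The lower flange rests on z = 0 and the three cylinders share a vertical axis.


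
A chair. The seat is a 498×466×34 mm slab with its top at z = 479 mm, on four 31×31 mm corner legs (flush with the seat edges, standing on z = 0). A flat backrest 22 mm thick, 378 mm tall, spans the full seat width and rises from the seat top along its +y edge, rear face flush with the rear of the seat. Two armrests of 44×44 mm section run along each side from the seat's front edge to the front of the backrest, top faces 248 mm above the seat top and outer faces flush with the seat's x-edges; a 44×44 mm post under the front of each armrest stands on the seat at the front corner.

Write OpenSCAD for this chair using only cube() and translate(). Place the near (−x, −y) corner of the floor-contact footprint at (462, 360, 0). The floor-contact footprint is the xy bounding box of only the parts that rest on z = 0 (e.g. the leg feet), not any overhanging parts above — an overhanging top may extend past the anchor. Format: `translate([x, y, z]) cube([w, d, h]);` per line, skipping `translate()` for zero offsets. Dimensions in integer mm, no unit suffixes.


translate([462, 360, 445]) cube([498, 466, 34]);
translate([462, 360, 0]) cube([31, 31, 445]);
translate([929, 360, 0]) cube([31, 31, 445]);
translate([462, 795, 0]) cube([31, 31, 445]);
translate([929, 795, 0]) cube([31, 31, 445]);
translate([462, 804, 479]) cube([498, 22, 378]);
translate([462, 360, 683]) cube([44, 444, 44]);
translate([916, 360, 683]) cube([44, 444, 44]);
translate([462, 360, 479]) cube([44, 44, 204]);
translate([916, 360, 479]) cube([44, 44, 204]);


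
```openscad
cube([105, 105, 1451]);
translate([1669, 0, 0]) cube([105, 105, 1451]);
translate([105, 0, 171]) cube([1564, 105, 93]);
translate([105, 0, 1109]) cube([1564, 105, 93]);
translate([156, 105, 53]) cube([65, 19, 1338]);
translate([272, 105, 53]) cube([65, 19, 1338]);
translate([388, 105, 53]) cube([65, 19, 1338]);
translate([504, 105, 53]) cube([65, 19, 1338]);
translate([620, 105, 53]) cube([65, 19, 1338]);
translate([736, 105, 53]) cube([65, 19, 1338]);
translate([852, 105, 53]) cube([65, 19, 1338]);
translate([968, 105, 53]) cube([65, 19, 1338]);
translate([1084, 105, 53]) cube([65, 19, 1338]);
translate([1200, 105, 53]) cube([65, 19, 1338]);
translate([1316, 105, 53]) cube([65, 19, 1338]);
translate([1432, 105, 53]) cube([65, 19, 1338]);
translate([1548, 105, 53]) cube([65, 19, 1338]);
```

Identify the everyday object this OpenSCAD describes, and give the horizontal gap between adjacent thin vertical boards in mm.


A fence section. The picket gap is 51 mm.

Two posts, two rails, 13 pickets — a fence section. Span 1564 mm holds 13 pickets of 65 mm with 14 equal gaps: ⌊(1564 − 13·65) / 14⌋ = 51 mm.


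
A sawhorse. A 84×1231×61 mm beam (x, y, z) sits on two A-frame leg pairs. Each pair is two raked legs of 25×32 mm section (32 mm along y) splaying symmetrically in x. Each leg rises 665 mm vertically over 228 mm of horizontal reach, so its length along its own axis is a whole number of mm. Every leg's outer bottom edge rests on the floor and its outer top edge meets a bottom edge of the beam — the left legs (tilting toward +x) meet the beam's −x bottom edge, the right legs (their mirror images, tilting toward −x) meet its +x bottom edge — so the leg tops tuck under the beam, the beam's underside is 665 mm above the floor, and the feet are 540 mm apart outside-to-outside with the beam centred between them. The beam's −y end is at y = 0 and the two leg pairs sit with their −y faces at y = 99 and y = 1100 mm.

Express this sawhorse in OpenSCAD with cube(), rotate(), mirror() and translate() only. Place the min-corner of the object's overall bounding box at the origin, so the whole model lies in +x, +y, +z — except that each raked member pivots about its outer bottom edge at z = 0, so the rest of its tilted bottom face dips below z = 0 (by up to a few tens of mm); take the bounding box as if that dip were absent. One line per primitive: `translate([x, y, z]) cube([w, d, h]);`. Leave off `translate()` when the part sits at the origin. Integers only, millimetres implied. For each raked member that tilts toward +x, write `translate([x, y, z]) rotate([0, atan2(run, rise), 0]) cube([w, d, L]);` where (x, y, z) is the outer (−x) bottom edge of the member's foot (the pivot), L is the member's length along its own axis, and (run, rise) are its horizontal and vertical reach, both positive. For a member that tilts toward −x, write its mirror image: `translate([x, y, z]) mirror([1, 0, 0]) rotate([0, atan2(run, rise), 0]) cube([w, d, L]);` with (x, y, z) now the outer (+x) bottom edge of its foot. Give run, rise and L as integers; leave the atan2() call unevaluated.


translate([228, 0, 665]) cube([84, 1231, 61]);
translate([0, 99, 0]) rotate([0, atan2(228, 665), 0]) cube([25, 32, 703]);
translate([540, 99, 0]) mirror([1, 0, 0]) rotate([0, atan2(228, 665), 0]) cube([25, 32, 703]);
translate([0, 1100, 0]) rotate([0, atan2(228, 665), 0]) cube([25, 32, 703]);
translate([540, 1100, 0]) mirror([1, 0, 0]) rotate([0, atan2(228, 665), 0]) cube([25, 32, 703]);


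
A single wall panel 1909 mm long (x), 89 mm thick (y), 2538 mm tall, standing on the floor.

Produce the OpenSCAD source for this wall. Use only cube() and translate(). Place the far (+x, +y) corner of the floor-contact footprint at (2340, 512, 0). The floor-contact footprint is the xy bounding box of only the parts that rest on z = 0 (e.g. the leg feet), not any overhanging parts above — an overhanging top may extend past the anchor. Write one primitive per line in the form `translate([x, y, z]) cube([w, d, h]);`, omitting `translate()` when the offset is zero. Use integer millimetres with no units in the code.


translate([431, 423, 0]) cube([1909, 89, 2538]);


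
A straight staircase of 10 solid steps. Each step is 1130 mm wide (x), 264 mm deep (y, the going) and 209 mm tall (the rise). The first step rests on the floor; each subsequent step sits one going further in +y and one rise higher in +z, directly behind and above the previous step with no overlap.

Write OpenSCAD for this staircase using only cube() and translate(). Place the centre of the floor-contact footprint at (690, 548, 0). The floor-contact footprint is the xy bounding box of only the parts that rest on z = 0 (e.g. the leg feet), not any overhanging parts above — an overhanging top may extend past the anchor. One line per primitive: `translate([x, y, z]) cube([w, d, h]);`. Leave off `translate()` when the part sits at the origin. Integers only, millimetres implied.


translate([125, 416, 0]) cube([1130, 264, 209]);
translate([125, 680, 209]) cube([1130, 264, 209]);
translate([125, 944, 418]) cube([1130, 264, 209]);
translate([125, 1208, 627]) cube([1130, 264, 209]);
translate([125, 1472, 836]) cube([1130, 264, 209]);
translate([125, 1736, 1045]) cube([1130, 264, 209]);
translate([125, 2000, 1254]) cube([1130, 264, 209]);
translate([125, 2264, 1463]) cube([1130, 264, 209]);
translate([125, 2528, 1672]) cube([1130, 264, 209]);
translate([125, 2792, 1881]) cube([1130, 264, 209]);


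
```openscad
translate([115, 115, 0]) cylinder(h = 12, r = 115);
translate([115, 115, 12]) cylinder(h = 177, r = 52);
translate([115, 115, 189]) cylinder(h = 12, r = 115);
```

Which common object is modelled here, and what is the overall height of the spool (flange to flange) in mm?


A spool. The overall height is 201 mm.

Three coaxial cylinders, large–small–large — a spool. Two 12 mm flanges and a 177 mm core give 12 + 177 + 12 = 201 mm.


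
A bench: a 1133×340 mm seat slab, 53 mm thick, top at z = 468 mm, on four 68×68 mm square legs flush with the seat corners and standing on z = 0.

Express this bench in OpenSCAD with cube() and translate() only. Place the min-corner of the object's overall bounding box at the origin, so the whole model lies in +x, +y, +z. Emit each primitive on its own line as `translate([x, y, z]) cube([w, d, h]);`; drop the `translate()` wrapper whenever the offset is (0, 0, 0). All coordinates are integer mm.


translate([0, 0, 415]) cube([1133, 340, 53]);
cube([68, 68, 415]);
translate([0, 272, 0]) cube([68, 68, 415]);
translate([1065, 0, 0]) cube([68, 68, 415]);
translate([1065, 272, 0]) cube([68, 68, 415]);


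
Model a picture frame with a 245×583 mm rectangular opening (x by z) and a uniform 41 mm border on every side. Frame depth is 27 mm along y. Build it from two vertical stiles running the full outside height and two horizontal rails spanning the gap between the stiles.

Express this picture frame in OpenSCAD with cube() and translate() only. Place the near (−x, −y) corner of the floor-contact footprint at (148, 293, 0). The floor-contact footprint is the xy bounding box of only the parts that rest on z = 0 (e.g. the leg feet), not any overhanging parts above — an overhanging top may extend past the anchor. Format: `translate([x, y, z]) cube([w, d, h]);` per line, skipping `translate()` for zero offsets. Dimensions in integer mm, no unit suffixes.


translate([148, 293, 0]) cube([41, 27, 665]);
translate([434, 293, 0]) cube([41, 27, 665]);
translate([189, 293, 0]) cube([245, 27, 41]);
translate([189, 293, 624]) cube([245, 27, 41]);


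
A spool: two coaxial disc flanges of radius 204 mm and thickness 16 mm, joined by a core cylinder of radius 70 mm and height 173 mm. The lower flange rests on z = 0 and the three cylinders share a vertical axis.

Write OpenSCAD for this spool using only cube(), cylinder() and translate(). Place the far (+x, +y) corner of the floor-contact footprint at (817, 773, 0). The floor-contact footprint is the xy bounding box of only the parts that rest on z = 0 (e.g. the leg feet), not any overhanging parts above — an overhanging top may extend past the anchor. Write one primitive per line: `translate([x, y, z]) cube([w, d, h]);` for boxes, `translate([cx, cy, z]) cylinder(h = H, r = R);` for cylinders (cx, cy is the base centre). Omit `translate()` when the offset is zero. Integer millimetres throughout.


translate([613, 569, 0]) cylinder(h = 16, r = 204);
translate([613, 569, 16]) cylinder(h = 173, r = 70);
translate([613, 569, 189]) cylinder(h = 16, r = 204);


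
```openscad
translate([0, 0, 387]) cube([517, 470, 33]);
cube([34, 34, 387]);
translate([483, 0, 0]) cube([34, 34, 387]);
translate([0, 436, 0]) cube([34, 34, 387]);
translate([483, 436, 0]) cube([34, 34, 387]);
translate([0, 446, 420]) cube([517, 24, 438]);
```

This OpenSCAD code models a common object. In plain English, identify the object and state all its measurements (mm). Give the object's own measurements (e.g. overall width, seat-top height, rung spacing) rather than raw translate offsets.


A chair. The seat is a 517×470×33 mm slab with its top at z = 420 mm, on four 34×34 mm corner legs (flush with the seat edges, standing on z = 0). A flat backrest 24 mm thick, 438 mm tall, spans the full seat width and rises from the seat top along its +y edge, rear face flush with the rear of the seat.


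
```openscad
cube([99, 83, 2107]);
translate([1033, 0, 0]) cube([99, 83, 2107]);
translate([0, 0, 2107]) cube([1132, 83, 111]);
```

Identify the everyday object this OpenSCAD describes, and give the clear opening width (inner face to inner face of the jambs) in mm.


A door frame. The clear opening width is 934 mm.

Two 2107 mm tall posts with a header on top — a door frame. The left jamb is 99 mm wide at x = 0; the right jamb starts at x = 1033. The clear opening is 1033 − 99 = 934 mm.


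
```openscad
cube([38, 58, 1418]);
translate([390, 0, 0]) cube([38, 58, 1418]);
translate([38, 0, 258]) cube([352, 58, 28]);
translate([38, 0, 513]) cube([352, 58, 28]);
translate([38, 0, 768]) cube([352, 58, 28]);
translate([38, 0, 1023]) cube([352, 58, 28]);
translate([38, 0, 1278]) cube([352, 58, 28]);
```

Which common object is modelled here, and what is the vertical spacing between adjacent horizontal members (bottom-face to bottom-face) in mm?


A ladder. The rung spacing is 255 mm.

Two tall 38×58 posts with 5 short bars between them — a ladder. Adjacent rungs sit at z = 258 and z = 513, so the spacing is 513 − 258 = 255 mm.


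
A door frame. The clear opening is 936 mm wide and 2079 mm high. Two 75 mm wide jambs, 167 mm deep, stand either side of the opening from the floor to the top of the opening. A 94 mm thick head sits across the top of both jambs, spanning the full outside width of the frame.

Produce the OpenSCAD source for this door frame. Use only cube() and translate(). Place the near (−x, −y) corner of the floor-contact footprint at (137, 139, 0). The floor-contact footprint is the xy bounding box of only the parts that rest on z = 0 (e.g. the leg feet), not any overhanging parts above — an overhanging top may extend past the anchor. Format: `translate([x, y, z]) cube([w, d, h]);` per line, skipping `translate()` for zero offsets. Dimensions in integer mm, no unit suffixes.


translate([137, 139, 0]) cube([75, 167, 2079]);
translate([1148, 139, 0]) cube([75, 167, 2079]);
translate([137, 139, 2079]) cube([1086, 167, 94]);
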